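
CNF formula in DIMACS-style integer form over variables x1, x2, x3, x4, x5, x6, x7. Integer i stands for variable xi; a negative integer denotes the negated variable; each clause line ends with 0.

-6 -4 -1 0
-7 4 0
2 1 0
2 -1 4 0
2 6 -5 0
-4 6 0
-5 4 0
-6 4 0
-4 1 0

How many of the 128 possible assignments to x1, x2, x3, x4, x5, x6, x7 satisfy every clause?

4

The models are:
  x1=0 x2=1 x3=0 x4=0 x5=0 x6=0 x7=0
  x1=0 x2=1 x3=1 x4=0 x5=0 x6=0 x7=0
  x1=1 x2=1 x3=0 x4=0 x5=0 x6=0 x7=0
  x1=1 x2=1 x3=1 x4=0 x5=0 x6=0 x7=0
Count: 4.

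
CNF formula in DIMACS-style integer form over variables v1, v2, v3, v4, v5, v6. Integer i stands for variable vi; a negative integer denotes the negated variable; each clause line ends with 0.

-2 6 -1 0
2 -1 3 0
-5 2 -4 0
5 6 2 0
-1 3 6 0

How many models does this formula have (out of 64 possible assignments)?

36

Split on v2, then v1.
  v2=1, v1=1: forces v6=1; v3, v4, v5 free → 2^3 = 8.
  v2=1, v1=0: v3, v4, v5, v6 free → 2^4 = 16.
  v2=0, v1=1: remaining (v3,v4,v5,v6) ∈ {(1,0,0,1); (1,0,1,0); (1,0,1,1); (1,1,0,1)} — 4.
  v2=0, v1=0: v3 free; 4 ways for (v4,v5,v6) × 2^1 = 8.
Total: 8 + 16 + 4 + 8 = 36.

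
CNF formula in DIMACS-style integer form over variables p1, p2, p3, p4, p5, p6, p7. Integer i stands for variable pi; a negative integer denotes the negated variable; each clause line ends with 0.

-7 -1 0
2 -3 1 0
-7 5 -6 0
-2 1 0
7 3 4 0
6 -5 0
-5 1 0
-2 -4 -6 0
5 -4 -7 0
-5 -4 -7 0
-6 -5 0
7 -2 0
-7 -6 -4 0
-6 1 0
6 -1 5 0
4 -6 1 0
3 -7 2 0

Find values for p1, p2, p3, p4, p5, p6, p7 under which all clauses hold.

p1=True  p2=False  p3=True  p4=False  p5=False  p6=True  p7=False

Try p1 = True.
  then p7 is forced to False.
  then p2 is forced to False.
The remaining clauses are satisfied by p3 = True, p4 = False, p5 = False, p6 = True.
Check each clause:
  1. (!p7 || !p1) — !p7 is true.
  2. (p1 || !p3 || p2) — p1 is true.
  3. (!p6 || p5 || !p7) — !p7 is true.
  4. (!p2 || p1) — p1 is true.
  5. (p4 || p3 || p7) — p3 is true.
  6. (p6 || !p5) — !p5 is true.
  7. (!p5 || p1) — p1 is true.
  8. (!p6 || !p4 || !p2) — !p4 is true.
  9. (!p4 || p5 || !p7) — !p7 is true.
  10. (!p5 || !p7 || !p4) — !p7 is true.
  11. (!p6 || !p5) — !p5 is true.
  12. (!p2 || p7) — !p2 is true.
  13. (!p4 || !p7 || !p6) — !p7 is true.
  14. (!p6 || p1) — p1 is true.
  15. (p5 || p6 || !p1) — p6 is true.
  16. (!p6 || p1 || p4) — p1 is true.
  17. (!p7 || p2 || p3) — !p7 is true.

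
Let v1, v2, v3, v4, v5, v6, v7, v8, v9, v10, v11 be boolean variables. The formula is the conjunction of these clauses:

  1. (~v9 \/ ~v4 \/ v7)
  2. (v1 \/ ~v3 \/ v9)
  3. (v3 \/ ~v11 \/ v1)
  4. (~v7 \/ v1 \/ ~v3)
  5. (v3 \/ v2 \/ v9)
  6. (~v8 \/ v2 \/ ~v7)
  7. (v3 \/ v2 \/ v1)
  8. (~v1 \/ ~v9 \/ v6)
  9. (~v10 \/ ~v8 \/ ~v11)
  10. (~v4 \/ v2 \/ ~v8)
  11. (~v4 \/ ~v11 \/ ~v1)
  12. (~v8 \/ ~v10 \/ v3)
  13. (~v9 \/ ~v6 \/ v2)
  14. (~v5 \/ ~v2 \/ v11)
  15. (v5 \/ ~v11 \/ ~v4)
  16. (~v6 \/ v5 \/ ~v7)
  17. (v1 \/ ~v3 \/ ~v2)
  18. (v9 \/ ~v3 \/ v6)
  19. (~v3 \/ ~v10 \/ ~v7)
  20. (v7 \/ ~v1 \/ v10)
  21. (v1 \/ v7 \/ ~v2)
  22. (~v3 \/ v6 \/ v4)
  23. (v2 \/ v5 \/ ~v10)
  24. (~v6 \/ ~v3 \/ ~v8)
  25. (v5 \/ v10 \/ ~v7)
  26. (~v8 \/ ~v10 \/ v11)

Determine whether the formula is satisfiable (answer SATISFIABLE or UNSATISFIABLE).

v8 occurs only negated in the remaining clauses — set v8 = False.
Branch on v1: take v1 = False.
Set v2 = True and propagate.
  then v3 is forced to False.
  then v11 is forced to False.
  then v5 is forced to False.
  then v7 is forced to True.
  then v6 is forced to False.
  then v10 is forced to True.
v4, v9 are now unconstrained; take v4 = True, v9 = False.
So v1=False  v2=True  v3=False  v4=True  v5=False  v6=False  v7=True  v8=False  v9=False  v10=True  v11=False is a satisfying assignment.

SATISFIABLE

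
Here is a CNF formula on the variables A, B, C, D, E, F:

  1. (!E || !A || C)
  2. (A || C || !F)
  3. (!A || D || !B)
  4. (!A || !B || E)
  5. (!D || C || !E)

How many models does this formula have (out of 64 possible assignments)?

36

Split on A, then C.
  A=T, C=T: F free; 5 ways for (B,D,E) × 2^1 = 10.
  A=T, C=F: remaining (B,D,E,F) ∈ {(F,F,F,F); (F,F,F,T); (F,T,F,F); (F,T,F,T)} — 4.
  A=F, C=T: B, D, E, F free → 2^4 = 16.
  A=F, C=F: B free; 3 ways for (D,E,F) × 2^1 = 6.
Total: 10 + 4 + 16 + 6 = 36.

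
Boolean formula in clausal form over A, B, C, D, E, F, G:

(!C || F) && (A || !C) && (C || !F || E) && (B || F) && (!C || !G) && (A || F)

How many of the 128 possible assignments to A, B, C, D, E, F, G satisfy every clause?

Case analysis on C and F:
  C=T, F=T: forces A=T; G=F; B, D, E free → 2^3 = 8.
  C=T, F=F: a clause becomes empty — 0.
  C=F, F=T: forces E=T; A, B, D, G free → 2^4 = 16.
  C=F, F=F: forces A=T; B=T; D, E, G free → 2^3 = 8.
Total: 8 + 0 + 16 + 8 = 32.

32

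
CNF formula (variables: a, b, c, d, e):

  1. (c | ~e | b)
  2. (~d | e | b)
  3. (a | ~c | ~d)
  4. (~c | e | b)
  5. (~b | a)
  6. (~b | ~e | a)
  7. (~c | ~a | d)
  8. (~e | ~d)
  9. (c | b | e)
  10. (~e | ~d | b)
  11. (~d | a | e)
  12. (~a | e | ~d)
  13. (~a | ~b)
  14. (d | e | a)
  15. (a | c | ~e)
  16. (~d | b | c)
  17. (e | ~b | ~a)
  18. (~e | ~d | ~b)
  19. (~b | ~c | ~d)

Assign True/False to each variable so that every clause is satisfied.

a = False  b = False  c = True  d = False  e = True

Try a = False.
  then b is forced to False.
For the remaining variables, c = True, d = False, e = True works.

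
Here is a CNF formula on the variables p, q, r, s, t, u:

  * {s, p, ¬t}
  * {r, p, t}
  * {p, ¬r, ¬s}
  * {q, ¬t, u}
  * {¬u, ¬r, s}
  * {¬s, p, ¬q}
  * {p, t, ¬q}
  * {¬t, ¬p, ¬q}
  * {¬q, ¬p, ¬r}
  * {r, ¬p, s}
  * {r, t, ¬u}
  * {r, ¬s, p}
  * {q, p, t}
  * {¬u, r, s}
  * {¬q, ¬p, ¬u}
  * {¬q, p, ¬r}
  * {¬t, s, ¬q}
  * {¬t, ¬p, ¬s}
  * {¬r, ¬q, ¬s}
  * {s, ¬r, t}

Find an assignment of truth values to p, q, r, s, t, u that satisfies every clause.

p = T  q = F  r = T  s = T  t = F  u = F

Check each clause:
  1. {p, ¬t, s} — p is true.
  2. {r, p, t} — p is true.
  3. {¬r, ¬s, p} — p is true.
  4. {u, ¬t, q} — ¬t is true.
  5. {¬u, s, ¬r} — ¬u is true.
  6. {p, ¬q, ¬s} — p is true.
  7. {¬q, p, t} — p is true.
  8. {¬t, ¬q, ¬p} — ¬t is true.
  9. {¬p, ¬r, ¬q} — ¬q is true.
  10. {¬p, s, r} — r is true.
  11. {¬u, r, t} — ¬u is true.
  12. {¬s, p, r} — p is true.
  13. {p, t, q} — p is true.
  14. {r, s, ¬u} — ¬u is true.
  15. {¬u, ¬q, ¬p} — ¬u is true.
  16. {¬q, ¬r, p} — p is true.
  17. {¬t, s, ¬q} — ¬t is true.
  18. {¬s, ¬p, ¬t} — ¬t is true.
  19. {¬q, ¬r, ¬s} — ¬q is true.
  20. {s, t, ¬r} — s is true.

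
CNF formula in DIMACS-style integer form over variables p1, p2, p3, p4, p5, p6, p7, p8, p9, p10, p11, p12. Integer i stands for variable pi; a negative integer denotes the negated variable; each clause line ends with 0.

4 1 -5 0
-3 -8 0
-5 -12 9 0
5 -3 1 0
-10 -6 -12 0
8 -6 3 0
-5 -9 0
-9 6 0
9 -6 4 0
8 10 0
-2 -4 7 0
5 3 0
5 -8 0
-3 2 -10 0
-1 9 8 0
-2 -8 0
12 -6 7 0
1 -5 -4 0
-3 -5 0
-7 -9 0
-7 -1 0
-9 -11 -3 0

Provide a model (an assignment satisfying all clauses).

p1 = T, p2 = F, p3 = F, p4 = F, p5 = T, p6 = F, p7 = F, p8 = T, p9 = F, p10 = F, p11 = T, p12 = F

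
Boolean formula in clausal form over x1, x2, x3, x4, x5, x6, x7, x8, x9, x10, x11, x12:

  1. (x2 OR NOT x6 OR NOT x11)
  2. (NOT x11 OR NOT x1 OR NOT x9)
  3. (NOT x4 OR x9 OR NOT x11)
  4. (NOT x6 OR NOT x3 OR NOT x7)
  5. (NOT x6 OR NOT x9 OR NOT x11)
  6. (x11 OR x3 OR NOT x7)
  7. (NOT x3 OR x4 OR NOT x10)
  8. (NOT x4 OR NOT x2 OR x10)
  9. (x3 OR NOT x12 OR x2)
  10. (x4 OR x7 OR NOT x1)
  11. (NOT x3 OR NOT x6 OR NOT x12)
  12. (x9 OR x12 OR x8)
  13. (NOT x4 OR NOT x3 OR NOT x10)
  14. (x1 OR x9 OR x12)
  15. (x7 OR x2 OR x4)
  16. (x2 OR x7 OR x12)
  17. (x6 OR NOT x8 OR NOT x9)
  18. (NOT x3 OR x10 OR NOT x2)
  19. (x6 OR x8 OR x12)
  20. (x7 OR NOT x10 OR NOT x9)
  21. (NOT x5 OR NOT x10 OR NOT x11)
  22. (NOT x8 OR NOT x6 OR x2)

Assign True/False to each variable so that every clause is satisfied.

x1=False  x2=False  x3=True  x4=True  x5=True  x6=False  x7=False  x8=False  x9=True  x10=False  x11=False  x12=True

Try x1 = False.
For the remaining variables, x2 = False, x3 = True, x4 = True, x5 = True, x6 = False, x7 = False, x8 = False, x9 = True, x10 = False, x11 = False, x12 = True works.
Every clause has at least one true literal under this assignment.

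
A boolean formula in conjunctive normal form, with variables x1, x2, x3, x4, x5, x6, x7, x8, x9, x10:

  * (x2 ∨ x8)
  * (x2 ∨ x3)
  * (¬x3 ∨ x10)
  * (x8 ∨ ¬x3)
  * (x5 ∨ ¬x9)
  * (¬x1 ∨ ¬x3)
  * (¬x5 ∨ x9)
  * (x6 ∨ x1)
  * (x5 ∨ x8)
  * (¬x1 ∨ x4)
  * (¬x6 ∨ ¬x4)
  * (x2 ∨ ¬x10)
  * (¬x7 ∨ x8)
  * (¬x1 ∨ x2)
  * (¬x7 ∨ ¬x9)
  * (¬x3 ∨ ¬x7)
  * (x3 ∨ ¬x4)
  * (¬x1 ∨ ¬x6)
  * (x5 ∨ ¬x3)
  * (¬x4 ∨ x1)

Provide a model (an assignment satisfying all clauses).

x1 = False, x2 = True, x3 = False, x4 = False, x5 = True, x6 = True, x7 = False, x8 = True, x9 = True, x10 = False

Pure literal: x2 appears only positively; assign x2 = True.
Pure literal: x7 appears only negated; assign x7 = False.
Set x1 = False and propagate.
  then x6 is forced to True.
  then x4 is forced to False.
Set x3 = False and propagate.
For the remaining variables, x5 = True, x8 = True, x9 = True, x10 = False works.
Every clause has at least one true literal under this assignment.
Check each clause:
  1. (x8 ∨ x2) — x8 is true.
  2. (x3 ∨ x2) — x2 is true.
  3. (x10 ∨ ¬x3) — ¬x3 is true.
  4. (x8 ∨ ¬x3) — x8 is true.
  5. (¬x9 ∨ x5) — x5 is true.
  6. (¬x1 ∨ ¬x3) — ¬x3 is true.
  7. (x9 ∨ ¬x5) — x9 is true.
  8. (x6 ∨ x1) — x6 is true.
  9. (x8 ∨ x5) — x8 is true.
  10. (¬x1 ∨ x4) — ¬x1 is true.
  11. (¬x4 ∨ ¬x6) — ¬x4 is true.
  12. (¬x10 ∨ x2) — x2 is true.
  13. (¬x7 ∨ x8) — x8 is true.
  14. (¬x1 ∨ x2) — x2 is true.
  15. (¬x7 ∨ ¬x9) — ¬x7 is true.
  16. (¬x3 ∨ ¬x7) — ¬x7 is true.
  17. (x3 ∨ ¬x4) — ¬x4 is true.
  18. (¬x6 ∨ ¬x1) — ¬x1 is true.
  19. (x5 ∨ ¬x3) — x5 is true.
  20. (x1 ∨ ¬x4) — ¬x4 is true.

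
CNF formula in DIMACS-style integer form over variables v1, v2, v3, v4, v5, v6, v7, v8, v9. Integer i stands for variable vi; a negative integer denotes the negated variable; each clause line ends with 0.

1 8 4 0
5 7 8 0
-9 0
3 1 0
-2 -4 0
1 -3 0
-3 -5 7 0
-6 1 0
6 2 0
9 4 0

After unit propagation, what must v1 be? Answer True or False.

True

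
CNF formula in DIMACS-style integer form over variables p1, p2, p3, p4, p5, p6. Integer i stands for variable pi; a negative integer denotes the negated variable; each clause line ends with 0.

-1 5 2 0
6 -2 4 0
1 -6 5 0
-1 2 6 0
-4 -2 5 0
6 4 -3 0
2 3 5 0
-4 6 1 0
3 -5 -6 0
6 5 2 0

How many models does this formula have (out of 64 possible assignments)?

13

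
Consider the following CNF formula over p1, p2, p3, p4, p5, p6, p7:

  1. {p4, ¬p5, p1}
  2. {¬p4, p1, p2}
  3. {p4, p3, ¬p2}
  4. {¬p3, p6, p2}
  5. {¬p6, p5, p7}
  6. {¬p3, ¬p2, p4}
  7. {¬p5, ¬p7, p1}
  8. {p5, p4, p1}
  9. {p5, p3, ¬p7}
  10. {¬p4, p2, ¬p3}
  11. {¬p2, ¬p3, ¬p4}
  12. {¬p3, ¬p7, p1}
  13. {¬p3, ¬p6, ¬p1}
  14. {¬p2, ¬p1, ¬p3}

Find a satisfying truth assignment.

p1=True  p2=True  p3=False  p4=True  p5=True  p6=False  p7=True

Check each clause:
  1. {¬p5, p1, p4} — p1 is true.
  2. {p1, ¬p4, p2} — p1 is true.
  3. {p3, p4, ¬p2} — p4 is true.
  4. {p2, ¬p3, p6} — p2 is true.
  5. {¬p6, p5, p7} — ¬p6 is true.
  6. {p4, ¬p2, ¬p3} — p4 is true.
  7. {p1, ¬p5, ¬p7} — p1 is true.
  8. {p4, p5, p1} — p1 is true.
  9. {p5, ¬p7, p3} — p5 is true.
  10. {¬p3, p2, ¬p4} — p2 is true.
  11. {¬p2, ¬p4, ¬p3} — ¬p3 is true.
  12. {¬p3, ¬p7, p1} — ¬p3 is true.
  13. {¬p1, ¬p3, ¬p6} — ¬p6 is true.
  14. {¬p3, ¬p1, ¬p2} — ¬p3 is true.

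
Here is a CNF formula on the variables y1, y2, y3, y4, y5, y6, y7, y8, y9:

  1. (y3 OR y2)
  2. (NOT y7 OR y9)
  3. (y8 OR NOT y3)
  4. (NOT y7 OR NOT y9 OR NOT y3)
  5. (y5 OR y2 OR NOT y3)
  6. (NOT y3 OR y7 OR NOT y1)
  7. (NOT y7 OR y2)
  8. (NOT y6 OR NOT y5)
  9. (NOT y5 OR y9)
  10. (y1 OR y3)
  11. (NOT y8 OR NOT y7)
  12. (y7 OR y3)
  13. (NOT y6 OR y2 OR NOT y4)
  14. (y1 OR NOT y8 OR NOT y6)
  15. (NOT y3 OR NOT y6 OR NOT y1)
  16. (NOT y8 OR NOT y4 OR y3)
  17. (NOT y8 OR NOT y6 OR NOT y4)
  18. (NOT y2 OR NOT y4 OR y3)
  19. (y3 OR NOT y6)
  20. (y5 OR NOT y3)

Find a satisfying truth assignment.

y1=F, y2=T, y3=T, y4=F, y5=T, y6=F, y7=F, y8=T, y9=T

Check each clause:
  1. (y2 OR y3) — y2 is true.
  2. (y9 OR NOT y7) — y9 is true.
  3. (NOT y3 OR y8) — y8 is true.
  4. (NOT y7 OR NOT y3 OR NOT y9) — NOT y7 is true.
  5. (NOT y3 OR y2 OR y5) — y2 is true.
  6. (NOT y3 OR NOT y1 OR y7) — NOT y1 is true.
  7. (NOT y7 OR y2) — NOT y7 is true.
  8. (NOT y6 OR NOT y5) — NOT y6 is true.
  9. (NOT y5 OR y9) — y9 is true.
  10. (y3 OR y1) — y3 is true.
  11. (NOT y8 OR NOT y7) — NOT y7 is true.
  12. (y7 OR y3) — y3 is true.
  13. (NOT y6 OR y2 OR NOT y4) — y2 is true.
  14. (NOT y8 OR NOT y6 OR y1) — NOT y6 is true.
  15. (NOT y1 OR NOT y3 OR NOT y6) — NOT y6 is true.
  16. (y3 OR NOT y4 OR NOT y8) — y3 is true.
  17. (NOT y6 OR NOT y8 OR NOT y4) — NOT y6 is true.
  18. (NOT y4 OR y3 OR NOT y2) — y3 is true.
  19. (NOT y6 OR y3) — NOT y6 is true.
  20. (y5 OR NOT y3) — y5 is true.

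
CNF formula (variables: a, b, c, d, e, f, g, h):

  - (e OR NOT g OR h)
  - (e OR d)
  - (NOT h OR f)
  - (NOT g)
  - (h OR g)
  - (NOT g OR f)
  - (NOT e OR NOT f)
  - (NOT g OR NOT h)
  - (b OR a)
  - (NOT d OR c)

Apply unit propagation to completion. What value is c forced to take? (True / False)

True

Unit clause (NOT g) sets g = False.
(h OR g) with g = False leaves only h, so h = True.
In (NOT h OR f), NOT h is now false; f must hold, so f = True.
(NOT f OR NOT e) with f = True leaves only NOT e, so e = False.
From (d OR e) and e = False: d = True.
From (c OR NOT d) and d = True: c = True.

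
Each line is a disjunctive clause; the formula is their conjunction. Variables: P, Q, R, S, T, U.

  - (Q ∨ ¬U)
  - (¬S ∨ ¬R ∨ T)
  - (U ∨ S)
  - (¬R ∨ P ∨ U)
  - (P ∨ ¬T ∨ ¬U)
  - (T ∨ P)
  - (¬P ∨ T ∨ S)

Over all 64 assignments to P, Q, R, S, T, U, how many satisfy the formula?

13

Split on P, then T.
  P=T, T=T: R free; 4 ways for (Q,S,U) × 2^1 = 8.
  P=T, T=F: remaining (Q,R,S,U) ∈ {(F,F,T,F); (T,F,T,F); (T,F,T,T)} — 3.
  P=F, T=T: remaining (Q,R,S,U) ∈ {(F,F,T,F); (T,F,T,F)} — 2.
  P=F, T=F: a clause becomes empty — 0.
Total: 8 + 3 + 2 + 0 = 13.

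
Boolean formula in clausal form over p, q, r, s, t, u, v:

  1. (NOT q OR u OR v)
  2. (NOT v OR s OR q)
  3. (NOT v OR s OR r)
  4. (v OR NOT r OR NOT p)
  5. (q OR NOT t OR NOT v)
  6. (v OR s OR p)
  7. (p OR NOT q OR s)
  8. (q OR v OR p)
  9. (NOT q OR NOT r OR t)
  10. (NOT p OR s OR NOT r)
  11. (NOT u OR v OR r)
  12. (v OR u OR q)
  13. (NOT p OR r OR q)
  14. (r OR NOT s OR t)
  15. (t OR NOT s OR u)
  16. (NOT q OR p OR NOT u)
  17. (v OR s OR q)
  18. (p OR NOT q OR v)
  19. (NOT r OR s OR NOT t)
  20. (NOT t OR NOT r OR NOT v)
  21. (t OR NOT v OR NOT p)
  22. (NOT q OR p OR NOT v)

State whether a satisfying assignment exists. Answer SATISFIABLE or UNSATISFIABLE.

Set p = True and propagate.
Branch on q: take q = True.
Set r = False and propagate.
The remaining clauses are satisfied by s = True, t = True, u = False, v = True.
Every clause has at least one true literal under this assignment.
So p = 1, q = 1, r = 0, s = 1, t = 1, u = 0, v = 1 is a satisfying assignment.

SATISFIABLE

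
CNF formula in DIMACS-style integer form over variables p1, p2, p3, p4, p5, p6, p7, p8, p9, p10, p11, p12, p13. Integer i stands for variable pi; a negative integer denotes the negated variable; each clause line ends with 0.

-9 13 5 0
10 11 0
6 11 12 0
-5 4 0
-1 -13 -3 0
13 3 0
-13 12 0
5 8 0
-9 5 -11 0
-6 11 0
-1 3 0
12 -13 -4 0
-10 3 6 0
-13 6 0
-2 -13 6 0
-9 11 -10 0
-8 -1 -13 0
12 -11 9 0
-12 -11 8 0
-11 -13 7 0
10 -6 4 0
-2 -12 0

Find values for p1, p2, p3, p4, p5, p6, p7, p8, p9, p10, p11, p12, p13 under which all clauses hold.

p1 occurs only negated in the remaining clauses — set p1 = False.
p2 occurs only negated in the remaining clauses — set p2 = False.
Set p3 = True and propagate.
Try p4 = True.
Try p5 = False.
  then p8 is forced to True.
The remaining clauses are satisfied by p6 = True, p7 = False, p9 = False, p10 = True, p11 = True, p12 = True, p13 = False.
Check each clause:
  1. {p13, p5, ¬p9} — ¬p9 is true.
  2. {p11, p10} — p10 is true.
  3. {p6, p11, p12} — p11 is true.
  4. {¬p5, p4} — ¬p5 is true.
  5. {¬p13, ¬p3, ¬p1} — ¬p13 is true.
  6. {p13, p3} — p3 is true.
  7. {¬p13, p12} — ¬p13 is true.
  8. {p5, p8} — p8 is true.
  9. {¬p11, p5, ¬p9} — ¬p9 is true.
  10. {p11, ¬p6} — p11 is true.
  11. {p3, ¬p1} — p3 is true.
  12. {p12, ¬p13, ¬p4} — ¬p13 is true.
  13. {¬p10, p6, p3} — p3 is true.
  14. {p6, ¬p13} — ¬p13 is true.
  15. {¬p13, p6, ¬p2} — ¬p13 is true.
  16. {¬p9, p11, ¬p10} — p11 is true.
  17. {¬p13, ¬p1, ¬p8} — ¬p13 is true.
  18. {¬p11, p9, p12} — p12 is true.
  19. {¬p11, ¬p12, p8} — p8 is true.
  20. {p7, ¬p13, ¬p11} — ¬p13 is true.
  21. {p4, ¬p6, p10} — p10 is true.
  22. {¬p2, ¬p12} — ¬p2 is true.

p1 = False, p2 = False, p3 = True, p4 = True, p5 = False, p6 = True, p7 = False, p8 = True, p9 = False, p10 = True, p11 = True, p12 = True, p13 = False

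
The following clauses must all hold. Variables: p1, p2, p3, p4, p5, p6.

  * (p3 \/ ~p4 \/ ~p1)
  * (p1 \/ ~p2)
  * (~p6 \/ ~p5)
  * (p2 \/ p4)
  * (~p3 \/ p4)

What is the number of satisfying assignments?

15

Split on p4, then p1.
  p4=T, p1=T: p2 free; 3 ways for (p3,p5,p6) × 2^1 = 6.
  p4=T, p1=F: p3 free; 3 ways for (p2,p5,p6) × 2^1 = 6.
  p4=F, p1=T: remaining (p2,p3,p5,p6) ∈ {(T,F,F,F); (T,F,F,T); (T,F,T,F)} — 3.
  p4=F, p1=F: a clause becomes empty — 0.
Total: 6 + 6 + 3 + 0 = 15.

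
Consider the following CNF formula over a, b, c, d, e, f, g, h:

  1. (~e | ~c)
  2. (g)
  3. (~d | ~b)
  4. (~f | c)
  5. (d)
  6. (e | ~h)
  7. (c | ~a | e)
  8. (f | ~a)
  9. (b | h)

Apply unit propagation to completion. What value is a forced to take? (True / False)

(g) stands alone — g = True.
(d) is a unit clause: d = True.
From (~d | ~b) and d = True: b = False.
(b | h) with b = False leaves only h, so h = True.
(~h | e): since h = True, the clause reduces to (e). e = True.
(~e | ~c) with e = True leaves only ~c, so c = False.
(~f | c) with c = False leaves only ~f, so f = False.
(f | ~a): since f = False, the clause reduces to (~a). a = False.

False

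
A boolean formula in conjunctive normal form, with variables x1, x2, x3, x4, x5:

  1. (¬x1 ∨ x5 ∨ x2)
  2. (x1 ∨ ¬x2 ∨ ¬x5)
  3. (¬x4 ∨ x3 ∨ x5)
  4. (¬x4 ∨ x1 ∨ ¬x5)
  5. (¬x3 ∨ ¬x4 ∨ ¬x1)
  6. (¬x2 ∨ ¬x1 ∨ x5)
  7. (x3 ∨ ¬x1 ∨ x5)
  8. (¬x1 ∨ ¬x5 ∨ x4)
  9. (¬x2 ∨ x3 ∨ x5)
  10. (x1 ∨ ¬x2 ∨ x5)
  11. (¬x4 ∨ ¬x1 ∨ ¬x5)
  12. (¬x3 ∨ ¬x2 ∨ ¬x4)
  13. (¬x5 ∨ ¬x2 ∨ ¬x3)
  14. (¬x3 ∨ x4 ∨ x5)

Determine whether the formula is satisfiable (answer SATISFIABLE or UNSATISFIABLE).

Branch on x1: take x1 = False.
The remaining clauses are satisfied by x2 = False, x3 = True, x4 = False, x5 = True.
So x1=F  x2=F  x3=T  x4=F  x5=T is a satisfying assignment.

SATISFIABLE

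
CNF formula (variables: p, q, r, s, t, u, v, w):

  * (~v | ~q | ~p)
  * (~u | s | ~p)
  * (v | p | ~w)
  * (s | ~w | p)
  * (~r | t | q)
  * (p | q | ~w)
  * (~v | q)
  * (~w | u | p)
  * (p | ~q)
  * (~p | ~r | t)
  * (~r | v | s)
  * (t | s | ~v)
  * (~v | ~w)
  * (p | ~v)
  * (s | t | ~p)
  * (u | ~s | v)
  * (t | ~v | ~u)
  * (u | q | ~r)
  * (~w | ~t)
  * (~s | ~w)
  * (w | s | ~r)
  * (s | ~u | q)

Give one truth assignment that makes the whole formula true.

Branch on p: take p = True.
Try q = False.
  then v is forced to False.
The remaining clauses are satisfied by r = True, s = True, t = True, u = True, w = False.
Every clause has at least one true literal under this assignment.

p = T, q = F, r = T, s = T, t = T, u = T, v = F, w = F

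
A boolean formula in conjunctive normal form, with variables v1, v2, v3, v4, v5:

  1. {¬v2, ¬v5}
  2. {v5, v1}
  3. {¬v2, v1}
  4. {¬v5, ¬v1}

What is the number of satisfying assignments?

12

Case analysis on v1 and v5:
  v1=T, v5=T: a clause becomes empty — 0.
  v1=T, v5=F: v2, v3, v4 free → 2^3 = 8.
  v1=F, v5=T: remaining (v2,v3,v4) ∈ {(F,F,F); (F,F,T); (F,T,F); (F,T,T)} — 4.
  v1=F, v5=F: a clause becomes empty — 0.
Total: 0 + 8 + 4 + 0 = 12.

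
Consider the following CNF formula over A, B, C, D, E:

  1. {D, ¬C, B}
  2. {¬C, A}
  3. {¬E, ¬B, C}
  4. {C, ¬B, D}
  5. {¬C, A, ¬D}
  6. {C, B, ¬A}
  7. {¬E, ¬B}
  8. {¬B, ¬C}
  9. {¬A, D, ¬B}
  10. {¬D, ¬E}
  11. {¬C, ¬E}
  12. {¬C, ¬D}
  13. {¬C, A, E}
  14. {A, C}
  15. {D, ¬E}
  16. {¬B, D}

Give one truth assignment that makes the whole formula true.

A=True, B=True, C=False, D=True, E=False

Check each clause:
  1. {¬C, D, B} — B is true.
  2. {A, ¬C} — A is true.
  3. {C, ¬E, ¬B} — ¬E is true.
  4. {C, D, ¬B} — D is true.
  5. {A, ¬D, ¬C} — A is true.
  6. {C, ¬A, B} — B is true.
  7. {¬E, ¬B} — ¬E is true.
  8. {¬C, ¬B} — ¬C is true.
  9. {¬A, ¬B, D} — D is true.
  10. {¬D, ¬E} — ¬E is true.
  11. {¬E, ¬C} — ¬E is true.
  12. {¬C, ¬D} — ¬C is true.
  13. {E, ¬C, A} — A is true.
  14. {A, C} — A is true.
  15. {¬E, D} — ¬E is true.
  16. {D, ¬B} — D is true.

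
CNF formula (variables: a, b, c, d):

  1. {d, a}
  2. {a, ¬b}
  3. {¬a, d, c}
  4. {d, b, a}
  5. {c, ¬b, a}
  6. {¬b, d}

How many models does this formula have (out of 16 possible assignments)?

7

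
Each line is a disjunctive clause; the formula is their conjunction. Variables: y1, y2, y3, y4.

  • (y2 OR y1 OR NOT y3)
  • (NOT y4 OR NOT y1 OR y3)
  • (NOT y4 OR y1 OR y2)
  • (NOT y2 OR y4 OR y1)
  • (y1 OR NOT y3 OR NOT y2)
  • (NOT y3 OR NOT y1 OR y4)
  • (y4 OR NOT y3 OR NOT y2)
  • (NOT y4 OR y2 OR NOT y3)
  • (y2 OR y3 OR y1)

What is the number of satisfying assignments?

Satisfying assignments:
  y1=0 y2=1 y3=0 y4=1
  y1=1 y2=0 y3=0 y4=0
  y1=1 y2=1 y3=0 y4=0
  y1=1 y2=1 y3=1 y4=1
That's 4 in total.

4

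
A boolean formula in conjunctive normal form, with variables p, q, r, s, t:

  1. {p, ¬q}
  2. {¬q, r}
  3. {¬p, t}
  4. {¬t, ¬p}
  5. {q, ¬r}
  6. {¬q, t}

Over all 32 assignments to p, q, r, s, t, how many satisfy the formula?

4

Satisfying assignments:
  p=0 q=0 r=0 s=0 t=0
  p=0 q=0 r=0 s=0 t=1
  p=0 q=0 r=0 s=1 t=0
  p=0 q=0 r=0 s=1 t=1
That's 4 in total.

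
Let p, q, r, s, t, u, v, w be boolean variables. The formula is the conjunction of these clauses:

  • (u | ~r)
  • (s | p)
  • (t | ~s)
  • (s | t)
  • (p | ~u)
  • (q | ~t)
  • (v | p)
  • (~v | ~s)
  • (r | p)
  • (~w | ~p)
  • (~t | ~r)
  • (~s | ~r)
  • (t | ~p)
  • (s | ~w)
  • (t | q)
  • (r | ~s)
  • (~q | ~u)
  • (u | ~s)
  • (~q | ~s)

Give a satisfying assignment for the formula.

p=True, q=True, r=False, s=False, t=True, u=False, v=True, w=False

w occurs only negated in the remaining clauses — set w = False.
Branch on p: take p = True.
  then t is forced to True.
  then q is forced to True.
  then r is forced to False.
  then s is forced to False.
  then u is forced to False.
v is now unconstrained; take v = True.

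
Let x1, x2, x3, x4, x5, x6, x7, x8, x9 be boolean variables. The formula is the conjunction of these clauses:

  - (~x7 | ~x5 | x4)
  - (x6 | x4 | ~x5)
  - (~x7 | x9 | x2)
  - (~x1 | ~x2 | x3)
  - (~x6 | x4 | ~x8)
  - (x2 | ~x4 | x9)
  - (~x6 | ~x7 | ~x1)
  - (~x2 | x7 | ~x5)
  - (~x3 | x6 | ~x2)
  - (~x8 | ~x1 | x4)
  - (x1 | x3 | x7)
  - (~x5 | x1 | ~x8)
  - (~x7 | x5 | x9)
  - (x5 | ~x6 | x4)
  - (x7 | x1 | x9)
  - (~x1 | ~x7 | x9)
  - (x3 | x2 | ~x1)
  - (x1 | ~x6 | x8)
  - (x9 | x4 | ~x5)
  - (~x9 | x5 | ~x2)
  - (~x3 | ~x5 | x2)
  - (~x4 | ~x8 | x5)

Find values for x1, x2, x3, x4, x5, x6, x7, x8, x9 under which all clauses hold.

x1 = 0, x2 = 0, x3 = 0, x4 = 1, x5 = 1, x6 = 0, x7 = 1, x8 = 0, x9 = 1

Set x1 = False and propagate.
Set x2 = False and propagate.
Try x3 = False.
  then x7 is forced to True.
  then x9 is forced to True.
For the remaining variables, x4 = True, x5 = True, x6 = False, x8 = False works.
Check each clause:
  1. (x4 | ~x7 | ~x5) — x4 is true.
  2. (x4 | x6 | ~x5) — x4 is true.
  3. (~x7 | x2 | x9) — x9 is true.
  4. (~x1 | x3 | ~x2) — ~x2 is true.
  5. (~x8 | ~x6 | x4) — ~x8 is true.
  6. (x9 | x2 | ~x4) — x9 is true.
  7. (~x6 | ~x1 | ~x7) — ~x6 is true.
  8. (~x2 | x7 | ~x5) — ~x2 is true.
  9. (~x3 | x6 | ~x2) — ~x3 is true.
  10. (~x8 | ~x1 | x4) — ~x8 is true.
  11. (x7 | x1 | x3) — x7 is true.
  12. (~x5 | ~x8 | x1) — ~x8 is true.
  13. (~x7 | x5 | x9) — x9 is true.
  14. (x4 | x5 | ~x6) — ~x6 is true.
  15. (x1 | x7 | x9) — x9 is true.
  16. (x9 | ~x1 | ~x7) — x9 is true.
  17. (~x1 | x2 | x3) — ~x1 is true.
  18. (x8 | ~x6 | x1) — ~x6 is true.
  19. (~x5 | x9 | x4) — x9 is true.
  20. (x5 | ~x9 | ~x2) — x5 is true.
  21. (~x3 | x2 | ~x5) — ~x3 is true.
  22. (x5 | ~x8 | ~x4) — ~x8 is true.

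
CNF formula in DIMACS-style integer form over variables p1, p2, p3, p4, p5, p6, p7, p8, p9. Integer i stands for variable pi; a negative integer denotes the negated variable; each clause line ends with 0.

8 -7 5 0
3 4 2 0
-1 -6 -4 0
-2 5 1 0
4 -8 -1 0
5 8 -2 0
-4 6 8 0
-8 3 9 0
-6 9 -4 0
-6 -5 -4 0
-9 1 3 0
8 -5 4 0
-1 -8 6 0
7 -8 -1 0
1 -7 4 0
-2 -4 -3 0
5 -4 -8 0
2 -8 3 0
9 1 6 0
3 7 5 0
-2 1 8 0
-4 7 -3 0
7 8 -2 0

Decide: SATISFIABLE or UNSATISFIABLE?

Branch on p1: take p1 = True.
Set p2 = False and propagate.
Set p3 = True and propagate.
For the remaining variables, p4 = False, p5 = False, p6 = True, p7 = False, p8 = False, p9 = True works.
So p1=1, p2=0, p3=1, p4=0, p5=0, p6=1, p7=0, p8=0, p9=1 is a satisfying assignment.

SATISFIABLE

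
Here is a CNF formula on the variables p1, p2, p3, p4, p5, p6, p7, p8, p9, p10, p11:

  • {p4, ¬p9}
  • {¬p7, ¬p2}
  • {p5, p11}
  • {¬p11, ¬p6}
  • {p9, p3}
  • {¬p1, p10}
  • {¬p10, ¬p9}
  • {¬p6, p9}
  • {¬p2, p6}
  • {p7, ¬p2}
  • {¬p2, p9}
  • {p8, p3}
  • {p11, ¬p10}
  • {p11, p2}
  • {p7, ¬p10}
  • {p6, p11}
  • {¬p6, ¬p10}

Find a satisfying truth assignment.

p1=False, p2=False, p3=True, p4=True, p5=True, p6=False, p7=True, p8=True, p9=True, p10=False, p11=True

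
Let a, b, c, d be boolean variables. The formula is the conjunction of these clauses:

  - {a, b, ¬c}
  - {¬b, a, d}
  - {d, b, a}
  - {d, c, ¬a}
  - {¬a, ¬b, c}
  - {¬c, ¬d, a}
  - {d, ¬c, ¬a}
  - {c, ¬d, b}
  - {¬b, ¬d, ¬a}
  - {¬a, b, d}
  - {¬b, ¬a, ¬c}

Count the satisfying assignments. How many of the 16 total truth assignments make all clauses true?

2

The models are:
  a=0 b=1 c=0 d=1
  a=1 b=0 c=1 d=1
That's 2 in total.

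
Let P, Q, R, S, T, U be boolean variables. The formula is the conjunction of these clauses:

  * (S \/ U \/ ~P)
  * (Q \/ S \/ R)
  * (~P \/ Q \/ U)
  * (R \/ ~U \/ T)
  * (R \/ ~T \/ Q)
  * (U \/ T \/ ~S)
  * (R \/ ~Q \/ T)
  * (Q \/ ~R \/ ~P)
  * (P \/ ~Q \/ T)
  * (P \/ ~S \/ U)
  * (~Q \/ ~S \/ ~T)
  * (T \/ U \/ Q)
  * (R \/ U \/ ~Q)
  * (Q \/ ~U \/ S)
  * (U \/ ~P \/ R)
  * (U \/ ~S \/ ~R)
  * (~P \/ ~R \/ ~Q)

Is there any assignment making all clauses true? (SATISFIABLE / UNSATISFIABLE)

SATISFIABLE

Branch on P: take P = False.
Try Q = True.
  then T is forced to True.
  then S is forced to False.
Try R = False.
  then U is forced to True.
Every clause has at least one true literal under this assignment.
So P=False  Q=True  R=False  S=False  T=True  U=True is a satisfying assignment.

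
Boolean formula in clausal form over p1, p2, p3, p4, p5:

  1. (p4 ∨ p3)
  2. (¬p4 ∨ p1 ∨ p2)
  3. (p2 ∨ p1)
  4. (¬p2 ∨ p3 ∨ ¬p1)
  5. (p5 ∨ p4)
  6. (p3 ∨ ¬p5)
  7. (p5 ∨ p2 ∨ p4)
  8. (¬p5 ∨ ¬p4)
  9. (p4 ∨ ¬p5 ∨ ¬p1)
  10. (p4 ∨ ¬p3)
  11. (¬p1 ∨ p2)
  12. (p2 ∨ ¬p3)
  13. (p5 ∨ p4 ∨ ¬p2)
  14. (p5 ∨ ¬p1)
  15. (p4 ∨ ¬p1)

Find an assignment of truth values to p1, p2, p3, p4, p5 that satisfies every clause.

p1=F, p2=T, p3=T, p4=T, p5=F

Set p1 = False and propagate.
  then p2 is forced to True.
Try p3 = True.
  then p4 is forced to True.
  then p5 is forced to False.
Check each clause:
  1. (p4 ∨ p3) — p3 is true.
  2. (p1 ∨ p2 ∨ ¬p4) — p2 is true.
  3. (p2 ∨ p1) — p2 is true.
  4. (¬p1 ∨ ¬p2 ∨ p3) — p3 is true.
  5. (p4 ∨ p5) — p4 is true.
  6. (¬p5 ∨ p3) — p3 is true.
  7. (p4 ∨ p2 ∨ p5) — p2 is true.
  8. (¬p4 ∨ ¬p5) — ¬p5 is true.
  9. (¬p5 ∨ p4 ∨ ¬p1) — ¬p5 is true.
  10. (¬p3 ∨ p4) — p4 is true.
  11. (¬p1 ∨ p2) — p2 is true.
  12. (p2 ∨ ¬p3) — p2 is true.
  13. (p4 ∨ ¬p2 ∨ p5) — p4 is true.
  14. (p5 ∨ ¬p1) — ¬p1 is true.
  15. (p4 ∨ ¬p1) — p4 is true.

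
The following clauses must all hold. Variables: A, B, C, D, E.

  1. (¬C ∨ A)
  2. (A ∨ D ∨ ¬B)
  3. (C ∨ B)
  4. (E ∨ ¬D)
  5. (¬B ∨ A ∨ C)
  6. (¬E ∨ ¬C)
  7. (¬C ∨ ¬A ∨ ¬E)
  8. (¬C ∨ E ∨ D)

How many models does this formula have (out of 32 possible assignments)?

3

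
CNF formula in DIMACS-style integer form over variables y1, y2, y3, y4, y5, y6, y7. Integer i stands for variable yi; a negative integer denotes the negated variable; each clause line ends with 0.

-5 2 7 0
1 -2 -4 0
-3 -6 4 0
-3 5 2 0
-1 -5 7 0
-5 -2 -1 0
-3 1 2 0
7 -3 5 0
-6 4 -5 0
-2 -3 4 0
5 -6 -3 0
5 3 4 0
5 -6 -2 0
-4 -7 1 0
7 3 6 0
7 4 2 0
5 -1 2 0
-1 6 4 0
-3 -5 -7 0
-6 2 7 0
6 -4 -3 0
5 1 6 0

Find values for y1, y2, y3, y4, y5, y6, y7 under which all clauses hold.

y1 = F, y2 = F, y3 = F, y4 = F, y5 = T, y6 = F, y7 = T

Set y1 = False and propagate.
Set y2 = False and propagate.
  then y3 is forced to False.
Branch on y4: take y4 = False.
  then y5 is forced to True.
  then y7 is forced to True.
  then y6 is forced to False.
Every clause has at least one true literal under this assignment.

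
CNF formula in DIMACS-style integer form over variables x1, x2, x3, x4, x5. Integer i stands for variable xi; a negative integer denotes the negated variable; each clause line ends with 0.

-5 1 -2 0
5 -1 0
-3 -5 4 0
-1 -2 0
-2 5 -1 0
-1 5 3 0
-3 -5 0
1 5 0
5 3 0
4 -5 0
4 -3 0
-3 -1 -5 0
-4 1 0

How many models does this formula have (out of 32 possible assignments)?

The models are:
  x1=1 x2=0 x3=0 x4=1 x5=1
Count: 1.

1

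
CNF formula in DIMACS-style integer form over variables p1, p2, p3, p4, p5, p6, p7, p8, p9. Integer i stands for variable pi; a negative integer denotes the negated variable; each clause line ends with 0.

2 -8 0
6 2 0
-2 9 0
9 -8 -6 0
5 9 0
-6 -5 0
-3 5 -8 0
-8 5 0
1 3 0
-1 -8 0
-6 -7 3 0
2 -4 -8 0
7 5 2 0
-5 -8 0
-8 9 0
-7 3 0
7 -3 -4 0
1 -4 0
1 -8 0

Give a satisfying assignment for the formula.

Pure literal: p8 appears only negated; assign p8 = False.
p9 occurs only positively in the remaining clauses — set p9 = True.
Branch on p1: take p1 = True.
For the remaining variables, p2 = True, p3 = True, p4 = True, p5 = True, p6 = False, p7 = True works.
Every clause has at least one true literal under this assignment.

p1=T, p2=T, p3=T, p4=T, p5=T, p6=F, p7=T, p8=F, p9=T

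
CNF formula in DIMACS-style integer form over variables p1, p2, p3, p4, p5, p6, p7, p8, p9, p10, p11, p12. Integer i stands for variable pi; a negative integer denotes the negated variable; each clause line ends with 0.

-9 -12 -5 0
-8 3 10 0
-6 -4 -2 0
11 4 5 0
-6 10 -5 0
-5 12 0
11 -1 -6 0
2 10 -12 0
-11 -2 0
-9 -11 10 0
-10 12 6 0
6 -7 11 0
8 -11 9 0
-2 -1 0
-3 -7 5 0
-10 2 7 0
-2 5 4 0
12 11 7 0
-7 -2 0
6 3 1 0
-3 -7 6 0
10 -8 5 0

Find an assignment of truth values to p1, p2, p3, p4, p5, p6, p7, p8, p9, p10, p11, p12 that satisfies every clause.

p1=F, p2=F, p3=F, p4=T, p5=F, p6=T, p7=T, p8=F, p9=T, p10=T, p11=F, p12=T

Try p1 = False.
Set p2 = False and propagate.
For the remaining variables, p3 = False, p4 = True, p5 = False, p6 = True, p7 = True, p8 = False, p9 = True, p10 = True, p11 = False, p12 = True works.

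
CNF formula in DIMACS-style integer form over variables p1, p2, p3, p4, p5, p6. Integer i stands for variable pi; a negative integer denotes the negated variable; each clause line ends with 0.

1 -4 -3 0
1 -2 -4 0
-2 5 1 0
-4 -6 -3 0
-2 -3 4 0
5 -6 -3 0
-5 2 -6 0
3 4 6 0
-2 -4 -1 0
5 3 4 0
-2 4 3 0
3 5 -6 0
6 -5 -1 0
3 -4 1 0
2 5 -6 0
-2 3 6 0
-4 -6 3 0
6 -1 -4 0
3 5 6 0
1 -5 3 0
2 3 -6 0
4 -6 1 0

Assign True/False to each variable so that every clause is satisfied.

p1=0, p2=0, p3=1, p4=0, p5=0, p6=0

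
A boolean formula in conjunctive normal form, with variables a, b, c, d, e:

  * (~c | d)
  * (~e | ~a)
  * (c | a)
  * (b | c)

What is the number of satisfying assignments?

Case analysis on c and a:
  c=1, a=1: remaining (b,d,e) ∈ {(0,1,0); (1,1,0)} — 2.
  c=1, a=0: remaining (b,d,e) ∈ {(0,1,0); (0,1,1); (1,1,0); (1,1,1)} — 4.
  c=0, a=1: remaining (b,d,e) ∈ {(1,0,0); (1,1,0)} — 2.
  c=0, a=0: a clause becomes empty — 0.
Total: 2 + 4 + 2 + 0 = 8.

8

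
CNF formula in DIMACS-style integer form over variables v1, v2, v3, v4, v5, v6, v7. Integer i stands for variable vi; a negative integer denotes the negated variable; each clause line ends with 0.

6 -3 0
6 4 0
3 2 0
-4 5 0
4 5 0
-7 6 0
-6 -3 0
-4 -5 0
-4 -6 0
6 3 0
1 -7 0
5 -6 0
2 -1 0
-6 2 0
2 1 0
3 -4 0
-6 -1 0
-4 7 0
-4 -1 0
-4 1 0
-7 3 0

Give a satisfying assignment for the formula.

v1=F, v2=T, v3=F, v4=F, v5=T, v6=T, v7=F

v2 occurs only positively in the remaining clauses — set v2 = True.
Set v1 = False and propagate.
  then v7 is forced to False.
  then v4 is forced to False.
  then v6 is forced to True.
  then v5 is forced to True.
  then v3 is forced to False.
Check each clause:
  1. (v6 \/ ~v3) — ~v3 is true.
  2. (v4 \/ v6) — v6 is true.
  3. (v2 \/ v3) — v2 is true.
  4. (v5 \/ ~v4) — ~v4 is true.
  5. (v5 \/ v4) — v5 is true.
  6. (~v7 \/ v6) — ~v7 is true.
  7. (~v3 \/ ~v6) — ~v3 is true.
  8. (~v5 \/ ~v4) — ~v4 is true.
  9. (~v4 \/ ~v6) — ~v4 is true.
  10. (v6 \/ v3) — v6 is true.
  11. (v1 \/ ~v7) — ~v7 is true.
  12. (v5 \/ ~v6) — v5 is true.
  13. (v2 \/ ~v1) — v2 is true.
  14. (v2 \/ ~v6) — v2 is true.
  15. (v1 \/ v2) — v2 is true.
  16. (v3 \/ ~v4) — ~v4 is true.
  17. (~v6 \/ ~v1) — ~v1 is true.
  18. (v7 \/ ~v4) — ~v4 is true.
  19. (~v1 \/ ~v4) — ~v4 is true.
  20. (v1 \/ ~v4) — ~v4 is true.
  21. (~v7 \/ v3) — ~v7 is true.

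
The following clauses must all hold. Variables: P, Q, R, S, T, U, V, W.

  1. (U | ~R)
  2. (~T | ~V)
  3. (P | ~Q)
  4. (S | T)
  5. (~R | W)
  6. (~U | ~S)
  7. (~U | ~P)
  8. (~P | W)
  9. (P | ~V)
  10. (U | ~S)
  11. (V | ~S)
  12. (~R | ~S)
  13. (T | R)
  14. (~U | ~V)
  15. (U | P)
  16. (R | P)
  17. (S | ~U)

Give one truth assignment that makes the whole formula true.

P=T  Q=T  R=F  S=F  T=T  U=F  V=F  W=T

W occurs only positively in the remaining clauses — set W = True.
Try P = True.
  then U is forced to False.
  then R is forced to False.
  then S is forced to False.
  then T is forced to True.
  then V is forced to False.
Q is now unconstrained; take Q = True.
Check each clause:
  1. (~R | U) — ~R is true.
  2. (~V | ~T) — ~V is true.
  3. (~Q | P) — P is true.
  4. (T | S) — T is true.
  5. (W | ~R) — W is true.
  6. (~S | ~U) — ~U is true.
  7. (~P | ~U) — ~U is true.
  8. (~P | W) — W is true.
  9. (P | ~V) — ~V is true.
  10. (~S | U) — ~S is true.
  11. (V | ~S) — ~S is true.
  12. (~S | ~R) — ~S is true.
  13. (T | R) — T is true.
  14. (~V | ~U) — ~V is true.
  15. (U | P) — P is true.
  16. (P | R) — P is true.
  17. (~U | S) — ~U is true.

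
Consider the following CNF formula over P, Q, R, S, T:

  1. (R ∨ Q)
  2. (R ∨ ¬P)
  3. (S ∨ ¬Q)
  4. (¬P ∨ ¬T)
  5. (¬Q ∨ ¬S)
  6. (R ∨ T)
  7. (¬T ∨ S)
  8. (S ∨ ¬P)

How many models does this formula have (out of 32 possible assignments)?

Satisfying assignments:
  P=0 Q=0 R=1 S=0 T=0
  P=0 Q=0 R=1 S=1 T=0
  P=0 Q=0 R=1 S=1 T=1
  P=1 Q=0 R=1 S=1 T=0
That's 4 in total.

4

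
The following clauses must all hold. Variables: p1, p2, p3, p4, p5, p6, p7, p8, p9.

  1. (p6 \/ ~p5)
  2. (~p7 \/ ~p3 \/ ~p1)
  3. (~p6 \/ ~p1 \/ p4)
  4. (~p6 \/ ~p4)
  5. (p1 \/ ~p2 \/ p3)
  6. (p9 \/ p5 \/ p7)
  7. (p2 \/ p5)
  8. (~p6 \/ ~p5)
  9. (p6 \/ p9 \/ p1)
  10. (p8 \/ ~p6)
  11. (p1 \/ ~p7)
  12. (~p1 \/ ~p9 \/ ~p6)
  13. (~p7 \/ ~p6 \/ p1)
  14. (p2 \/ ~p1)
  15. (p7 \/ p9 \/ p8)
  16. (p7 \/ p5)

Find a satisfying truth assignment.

Try p1 = True.
  then p2 is forced to True.
Set p3 = False and propagate.
The remaining clauses are satisfied by p4 = False, p5 = False, p6 = False, p7 = True, p8 = False, p9 = True.

p1 = T, p2 = T, p3 = F, p4 = F, p5 = F, p6 = F, p7 = T, p8 = F, p9 = T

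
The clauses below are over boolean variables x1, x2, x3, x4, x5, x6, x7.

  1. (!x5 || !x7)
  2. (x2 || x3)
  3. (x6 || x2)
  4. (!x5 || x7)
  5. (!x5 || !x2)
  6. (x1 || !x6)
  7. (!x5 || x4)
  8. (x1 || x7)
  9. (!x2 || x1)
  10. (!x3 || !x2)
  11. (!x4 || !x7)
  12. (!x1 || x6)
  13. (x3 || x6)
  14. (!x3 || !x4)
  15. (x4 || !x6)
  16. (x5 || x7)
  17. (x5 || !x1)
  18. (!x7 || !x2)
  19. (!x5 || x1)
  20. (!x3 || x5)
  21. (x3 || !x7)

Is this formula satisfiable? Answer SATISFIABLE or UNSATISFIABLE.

UNSATISFIABLE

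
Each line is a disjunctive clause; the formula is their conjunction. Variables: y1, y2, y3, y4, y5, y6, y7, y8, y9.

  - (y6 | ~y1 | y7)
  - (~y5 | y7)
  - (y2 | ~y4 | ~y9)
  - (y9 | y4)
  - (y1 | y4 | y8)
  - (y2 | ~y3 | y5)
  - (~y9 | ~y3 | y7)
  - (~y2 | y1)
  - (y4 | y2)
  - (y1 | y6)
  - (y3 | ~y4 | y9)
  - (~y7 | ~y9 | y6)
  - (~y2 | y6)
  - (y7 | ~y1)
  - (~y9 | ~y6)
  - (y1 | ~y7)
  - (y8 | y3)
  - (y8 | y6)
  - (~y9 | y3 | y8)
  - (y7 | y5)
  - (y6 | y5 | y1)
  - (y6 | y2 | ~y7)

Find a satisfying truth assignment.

y1=1, y2=1, y3=1, y4=1, y5=1, y6=1, y7=1, y8=1, y9=0

Check each clause:
  1. (~y1 | y7 | y6) — y7 is true.
  2. (y7 | ~y5) — y7 is true.
  3. (~y9 | y2 | ~y4) — y2 is true.
  4. (y9 | y4) — y4 is true.
  5. (y8 | y1 | y4) — y8 is true.
  6. (~y3 | y2 | y5) — y5 is true.
  7. (y7 | ~y9 | ~y3) — ~y9 is true.
  8. (y1 | ~y2) — y1 is true.
  9. (y2 | y4) — y2 is true.
  10. (y1 | y6) — y1 is true.
  11. (y9 | y3 | ~y4) — y3 is true.
  12. (~y9 | y6 | ~y7) — y6 is true.
  13. (y6 | ~y2) — y6 is true.
  14. (y7 | ~y1) — y7 is true.
  15. (~y6 | ~y9) — ~y9 is true.
  16. (y1 | ~y7) — y1 is true.
  17. (y3 | y8) — y8 is true.
  18. (y8 | y6) — y8 is true.
  19. (y3 | ~y9 | y8) — y8 is true.
  20. (y5 | y7) — y5 is true.
  21. (y6 | y1 | y5) — y1 is true.
  22. (~y7 | y2 | y6) — y2 is true.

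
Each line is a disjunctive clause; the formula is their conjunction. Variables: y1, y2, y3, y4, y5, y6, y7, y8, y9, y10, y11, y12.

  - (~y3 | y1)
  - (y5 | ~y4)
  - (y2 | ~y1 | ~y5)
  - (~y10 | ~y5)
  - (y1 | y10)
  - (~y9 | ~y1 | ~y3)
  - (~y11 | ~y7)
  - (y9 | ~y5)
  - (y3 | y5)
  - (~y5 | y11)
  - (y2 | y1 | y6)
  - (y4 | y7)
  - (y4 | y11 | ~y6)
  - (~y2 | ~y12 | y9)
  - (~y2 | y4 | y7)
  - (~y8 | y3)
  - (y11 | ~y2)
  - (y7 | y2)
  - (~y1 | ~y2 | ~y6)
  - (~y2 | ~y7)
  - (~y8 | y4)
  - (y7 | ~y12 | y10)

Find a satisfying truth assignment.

y1=T, y2=F, y3=T, y4=F, y5=F, y6=F, y7=T, y8=F, y9=F, y10=F, y11=F, y12=T

y8 occurs only negated in the remaining clauses — set y8 = False.
Branch on y1: take y1 = True.
The remaining clauses are satisfied by y2 = False, y3 = True, y4 = False, y5 = False, y6 = False, y7 = True, y9 = False, y10 = False, y11 = False, y12 = True.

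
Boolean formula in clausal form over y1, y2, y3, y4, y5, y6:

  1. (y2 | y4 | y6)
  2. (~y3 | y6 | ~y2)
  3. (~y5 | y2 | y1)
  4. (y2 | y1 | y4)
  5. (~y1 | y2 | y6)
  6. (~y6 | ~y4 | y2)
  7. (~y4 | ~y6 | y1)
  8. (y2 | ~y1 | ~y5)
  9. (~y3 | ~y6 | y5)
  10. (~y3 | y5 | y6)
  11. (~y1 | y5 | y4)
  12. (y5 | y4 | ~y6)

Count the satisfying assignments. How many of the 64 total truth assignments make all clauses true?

Split on y6, then y2.
  y6=T, y2=T: 7 of the 16 assignments to (y1,y3,y4,y5) work.
  y6=T, y2=F: a clause becomes empty — 0.
  y6=F, y2=T: 7 of the 16 assignments to (y1,y3,y4,y5) work.
  y6=F, y2=F: remaining (y1,y3,y4,y5) ∈ {(F,F,T,F)} — 1.
Total: 7 + 0 + 7 + 1 = 15.

15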